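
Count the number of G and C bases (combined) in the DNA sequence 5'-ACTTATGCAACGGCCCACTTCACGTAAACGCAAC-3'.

17

T=6, A=11, C=12, G=5
Total G or C: 5 + 12 = 17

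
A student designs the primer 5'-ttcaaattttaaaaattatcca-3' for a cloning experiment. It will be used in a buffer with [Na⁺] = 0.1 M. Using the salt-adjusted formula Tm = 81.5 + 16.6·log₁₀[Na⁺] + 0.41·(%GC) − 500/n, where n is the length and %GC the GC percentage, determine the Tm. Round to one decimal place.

Length n = 22. T=9, G=0, C=3, A=10
G+C = 3, so %GC = 3/22 × 100 = 13.636%
Salt term: 16.6 × (-1) = -16.6
GC term: 0.41 × 13.636 = 5.591; length term: −500/22 = −22.727
Tm = 81.5 + (-16.6) + 5.591 − 22.727 = 47.764 → 47.8°C

47.8°C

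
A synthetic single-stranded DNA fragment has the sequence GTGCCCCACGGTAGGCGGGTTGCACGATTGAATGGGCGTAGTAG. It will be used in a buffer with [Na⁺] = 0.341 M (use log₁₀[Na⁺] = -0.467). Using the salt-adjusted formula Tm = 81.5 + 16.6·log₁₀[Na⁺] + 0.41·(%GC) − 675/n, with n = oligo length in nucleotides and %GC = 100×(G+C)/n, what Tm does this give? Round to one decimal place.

Length n = 44. Base counts: C=9, G=18, A=8, T=9
G+C = 27, so %GC = 27/44 × 100 = 61.364%
Salt term: 16.6 × (-0.467) = -7.752
GC term: 0.41 × 61.364 = 25.159; length term: −675/44 = −15.341
Tm = 81.5 + (-7.752) + 25.159 − 15.341 = 83.566 → 83.6°C

83.6°C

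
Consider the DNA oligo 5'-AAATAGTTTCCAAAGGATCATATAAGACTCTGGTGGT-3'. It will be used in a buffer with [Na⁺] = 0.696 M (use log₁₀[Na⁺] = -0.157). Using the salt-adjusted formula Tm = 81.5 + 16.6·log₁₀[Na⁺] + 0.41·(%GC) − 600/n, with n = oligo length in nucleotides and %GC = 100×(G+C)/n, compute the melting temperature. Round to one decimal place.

Length n = 37. Base counts: T=11, A=13, G=8, C=5
G+C = 13, so %GC = 13/37 × 100 = 35.135%
Salt term: 16.6 × (-0.157) = -2.606
GC term: 0.41 × 35.135 = 14.405; length term: −600/37 = −16.216
Tm = 81.5 + (-2.606) + 14.405 − 16.216 = 77.083 → 77.1°C

77.1°C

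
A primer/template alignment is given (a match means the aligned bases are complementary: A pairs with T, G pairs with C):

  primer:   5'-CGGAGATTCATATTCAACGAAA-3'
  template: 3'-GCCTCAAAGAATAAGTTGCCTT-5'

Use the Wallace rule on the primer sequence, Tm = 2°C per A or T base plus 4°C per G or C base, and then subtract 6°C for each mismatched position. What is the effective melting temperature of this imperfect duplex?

Primer base counts: A=9, T=5, G=4, C=4 → A+T=14, G+C=8
Perfect-match Tm = 2(14) + 4(8) = 28 + 32 = 60°C
Mismatches (positions where the bases are not complementary): 3 (at positions 6, 10, 20)
Effective Tm = 60 − 3×6 = 60 − 18 = 42°C

42°C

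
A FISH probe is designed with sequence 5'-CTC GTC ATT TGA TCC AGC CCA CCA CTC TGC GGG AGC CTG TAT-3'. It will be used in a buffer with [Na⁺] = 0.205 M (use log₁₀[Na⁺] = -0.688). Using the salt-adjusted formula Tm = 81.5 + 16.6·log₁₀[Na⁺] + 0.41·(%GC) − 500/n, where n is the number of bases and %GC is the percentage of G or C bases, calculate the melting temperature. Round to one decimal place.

Length n = 42. C=15, T=11, G=9, A=7
G+C = 24, so %GC = 24/42 × 100 = 57.143%
Salt term: 16.6 × (-0.688) = -11.421
GC term: 0.41 × 57.143 = 23.429; length term: −500/42 = −11.905
Tm = 81.5 + (-11.421) + 23.429 − 11.905 = 81.603 → 81.6°C

81.6°C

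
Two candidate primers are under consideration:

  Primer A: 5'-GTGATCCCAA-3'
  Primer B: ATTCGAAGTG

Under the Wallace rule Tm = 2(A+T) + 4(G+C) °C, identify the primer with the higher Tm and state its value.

Primer A, 30°C

Primer A: A+T=5, G+C=5 → Tm = 2(5)+4(5) = 30°C
Primer B: A+T=6, G+C=4 → Tm = 2(6)+4(4) = 28°C
30°C vs 28°C → primer A is higher.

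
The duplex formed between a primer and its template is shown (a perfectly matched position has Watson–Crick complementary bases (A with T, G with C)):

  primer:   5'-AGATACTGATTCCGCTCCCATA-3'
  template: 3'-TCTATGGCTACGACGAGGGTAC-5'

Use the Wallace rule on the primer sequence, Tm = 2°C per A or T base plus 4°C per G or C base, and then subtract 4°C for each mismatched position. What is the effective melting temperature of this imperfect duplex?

48°C

Primer base counts: A=6, T=6, G=3, C=7 → A+T=12, G+C=10
Perfect-match Tm = 2(12) + 4(10) = 24 + 40 = 64°C
Mismatches (positions where the bases are not complementary): 4 (at positions 7, 11, 13, 22)
Effective Tm = 64 − 4×4 = 64 − 16 = 48°C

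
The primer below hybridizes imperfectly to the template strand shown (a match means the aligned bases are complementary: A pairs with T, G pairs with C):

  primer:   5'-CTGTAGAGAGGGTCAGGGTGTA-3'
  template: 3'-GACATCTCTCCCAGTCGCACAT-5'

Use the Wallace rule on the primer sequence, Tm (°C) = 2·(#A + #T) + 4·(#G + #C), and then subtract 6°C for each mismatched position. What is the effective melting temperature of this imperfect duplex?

62°C

Primer base counts: A=5, T=5, G=10, C=2 → A+T=10, G+C=12
Perfect-match Tm = 2(10) + 4(12) = 20 + 48 = 68°C
Mismatches (positions where the bases are not complementary): 1 (at position 17)
Effective Tm = 68 − 1×6 = 68 − 6 = 62°C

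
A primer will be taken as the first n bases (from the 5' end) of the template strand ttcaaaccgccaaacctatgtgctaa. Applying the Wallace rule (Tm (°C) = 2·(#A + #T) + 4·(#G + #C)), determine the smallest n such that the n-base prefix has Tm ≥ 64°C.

First 21 bases: TTCAAACCGCCAAACCTATGT → Tm = 60°C (< 64°C)
First 22 bases: TTCAAACCGCCAAACCTATGTG → Tm = 64°C (≥ 64°C)
Since every base adds ≥2°C, Tm only increases with n, so the threshold is first crossed at n = 22.

n = 22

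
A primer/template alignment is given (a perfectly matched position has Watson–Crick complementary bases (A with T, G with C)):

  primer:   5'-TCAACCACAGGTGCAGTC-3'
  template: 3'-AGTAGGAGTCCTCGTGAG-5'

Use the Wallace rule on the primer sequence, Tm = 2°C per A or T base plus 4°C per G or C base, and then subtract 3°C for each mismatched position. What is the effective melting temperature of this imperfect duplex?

Primer base counts: A=5, T=3, G=4, C=6 → A+T=8, G+C=10
Perfect-match Tm = 2(8) + 4(10) = 16 + 40 = 56°C
Mismatches (positions where the bases are not complementary): 4 (at positions 4, 7, 12, 16)
Effective Tm = 56 − 4×3 = 56 − 12 = 44°C

44°C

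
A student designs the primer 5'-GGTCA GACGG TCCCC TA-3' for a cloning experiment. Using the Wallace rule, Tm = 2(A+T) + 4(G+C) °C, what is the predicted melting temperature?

A=3, G=5, T=3, C=6
A+T = 6, G+C = 11
Tm = 2(6) + 4(11) = 12 + 44 = 56°C

56°C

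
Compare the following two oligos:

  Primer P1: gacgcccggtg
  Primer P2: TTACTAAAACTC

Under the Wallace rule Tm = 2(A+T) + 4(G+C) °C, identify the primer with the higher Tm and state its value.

Primer P1: A+T=2, G+C=9 → Tm = 2(2)+4(9) = 40°C
Primer P2: A+T=9, G+C=3 → Tm = 2(9)+4(3) = 30°C
40°C vs 30°C → primer P1 is higher.

Primer P1, 40°C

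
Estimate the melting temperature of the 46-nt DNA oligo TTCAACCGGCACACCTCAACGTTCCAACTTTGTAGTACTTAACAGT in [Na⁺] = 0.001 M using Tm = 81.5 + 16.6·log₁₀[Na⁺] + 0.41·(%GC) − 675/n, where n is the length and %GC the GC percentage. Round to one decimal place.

34.9°C

Length n = 46. Counting bases: A=13, C=14, T=13, G=6
G+C = 20, so %GC = 20/46 × 100 = 43.478%
Salt term: 16.6 × (-3) = -49.8
GC term: 0.41 × 43.478 = 17.826; length term: −675/46 = −14.674
Tm = 81.5 + (-49.8) + 17.826 − 14.674 = 34.852 → 34.9°C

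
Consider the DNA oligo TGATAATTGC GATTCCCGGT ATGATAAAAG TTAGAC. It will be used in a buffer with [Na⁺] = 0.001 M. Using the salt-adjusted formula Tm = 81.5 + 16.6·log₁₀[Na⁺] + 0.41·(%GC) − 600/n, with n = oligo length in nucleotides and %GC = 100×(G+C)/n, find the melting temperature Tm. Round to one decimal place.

Length n = 36. T=11, G=8, A=12, C=5
G+C = 13, so %GC = 13/36 × 100 = 36.111%
Salt term: 16.6 × (-3) = -49.8
GC term: 0.41 × 36.111 = 14.806; length term: −600/36 = −16.667
Tm = 81.5 + (-49.8) + 14.806 − 16.667 = 29.839 → 29.8°C

29.8°C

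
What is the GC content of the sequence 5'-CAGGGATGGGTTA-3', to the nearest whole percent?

54%

Counting bases: A=3, G=6, C=1, T=3
G+C = 6 + 1 = 7 out of 13 bases
%GC = 7/13 × 100 = 53.85% ≈ 54%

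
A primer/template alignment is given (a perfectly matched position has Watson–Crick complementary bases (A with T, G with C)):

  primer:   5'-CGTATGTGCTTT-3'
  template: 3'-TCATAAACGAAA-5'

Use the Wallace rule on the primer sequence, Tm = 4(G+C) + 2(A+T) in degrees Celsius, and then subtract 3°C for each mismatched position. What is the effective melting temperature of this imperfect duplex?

28°C

Primer base counts: A=1, T=6, G=3, C=2 → A+T=7, G+C=5
Perfect-match Tm = 2(7) + 4(5) = 14 + 20 = 34°C
Mismatches (positions where the bases are not complementary): 2 (at positions 1, 6)
Effective Tm = 34 − 2×3 = 34 − 6 = 28°C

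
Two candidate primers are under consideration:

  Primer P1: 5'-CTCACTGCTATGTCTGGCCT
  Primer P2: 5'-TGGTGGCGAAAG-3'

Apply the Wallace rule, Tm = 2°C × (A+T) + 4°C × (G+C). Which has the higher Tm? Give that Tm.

Primer P1, 62°C

Primer P1: A+T=9, G+C=11 → Tm = 2(9)+4(11) = 62°C
Primer P2: A+T=5, G+C=7 → Tm = 2(5)+4(7) = 38°C
62°C vs 38°C → primer P1 is higher.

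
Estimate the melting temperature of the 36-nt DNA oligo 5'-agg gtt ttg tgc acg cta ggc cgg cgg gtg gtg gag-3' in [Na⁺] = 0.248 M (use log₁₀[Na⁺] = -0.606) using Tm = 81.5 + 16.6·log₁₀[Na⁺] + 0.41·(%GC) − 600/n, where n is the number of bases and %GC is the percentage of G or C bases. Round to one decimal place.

Length n = 36. Counting bases: A=4, G=18, T=8, C=6
G+C = 24, so %GC = 24/36 × 100 = 66.667%
Salt term: 16.6 × (-0.606) = -10.06
GC term: 0.41 × 66.667 = 27.333; length term: −600/36 = −16.667
Tm = 81.5 + (-10.06) + 27.333 − 16.667 = 82.106 → 82.1°C

82.1°C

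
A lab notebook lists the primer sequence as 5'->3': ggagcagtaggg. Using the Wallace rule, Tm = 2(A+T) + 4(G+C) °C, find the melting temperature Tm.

Scanning the sequence gives A=3, G=7, C=1, T=1.
AT pairs contribute 4, GC pairs contribute 8.
Tm = 2×4 + 4×8 = 40°C

40°C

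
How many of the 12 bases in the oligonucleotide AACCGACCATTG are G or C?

Counting bases: A=4, T=2, G=2, C=4
G+C = 2 + 4 = 6

6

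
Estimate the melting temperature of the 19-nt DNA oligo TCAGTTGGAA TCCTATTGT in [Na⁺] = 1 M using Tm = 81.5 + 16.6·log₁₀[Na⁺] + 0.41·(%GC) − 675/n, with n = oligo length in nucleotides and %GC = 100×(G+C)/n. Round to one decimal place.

61.1°C

Length n = 19. T=8, G=4, C=3, A=4
G+C = 7, so %GC = 7/19 × 100 = 36.842%
Salt term: 16.6 × (0) = 0
GC term: 0.41 × 36.842 = 15.105; length term: −675/19 = −35.526
Tm = 81.5 + (0) + 15.105 − 35.526 = 61.079 → 61.1°C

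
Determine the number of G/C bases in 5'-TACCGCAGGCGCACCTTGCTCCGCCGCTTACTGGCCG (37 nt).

26

C=16, A=4, T=7, G=10
G+C = 10 + 16 = 26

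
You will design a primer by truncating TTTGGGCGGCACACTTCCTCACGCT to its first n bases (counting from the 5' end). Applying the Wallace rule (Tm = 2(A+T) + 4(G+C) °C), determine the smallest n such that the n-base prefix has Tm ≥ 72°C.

First 22 bases: TTTGGGCGGCACACTTCCTCAC → Tm = 70°C (< 72°C)
First 23 bases: TTTGGGCGGCACACTTCCTCACG → Tm = 74°C (≥ 72°C)
Since every base adds ≥2°C, Tm only increases with n, so the threshold is first crossed at n = 23.

n = 23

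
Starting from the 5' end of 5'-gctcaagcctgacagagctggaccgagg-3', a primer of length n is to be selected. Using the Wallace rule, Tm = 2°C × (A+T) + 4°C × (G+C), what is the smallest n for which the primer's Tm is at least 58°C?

First 17 bases: GCTCAAGCCTGACAGAG → Tm = 54°C (< 58°C)
First 18 bases: GCTCAAGCCTGACAGAGC → Tm = 58°C (≥ 58°C)
Each additional base adds 2°C (A/T) or 4°C (G/C), so Tm is non-decreasing in n; n = 18 is the first length to reach 58°C.

n = 18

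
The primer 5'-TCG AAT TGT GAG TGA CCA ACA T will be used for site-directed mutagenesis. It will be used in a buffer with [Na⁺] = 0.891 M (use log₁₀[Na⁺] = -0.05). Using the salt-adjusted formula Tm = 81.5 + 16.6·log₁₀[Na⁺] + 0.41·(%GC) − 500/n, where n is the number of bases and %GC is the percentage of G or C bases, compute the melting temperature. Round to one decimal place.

74.7°C

Length n = 22. T=6, A=7, G=5, C=4
G+C = 9, so %GC = 9/22 × 100 = 40.909%
Salt term: 16.6 × (-0.05) = -0.83
GC term: 0.41 × 40.909 = 16.773; length term: −500/22 = −22.727
Tm = 81.5 + (-0.83) + 16.773 − 22.727 = 74.716 → 74.7°C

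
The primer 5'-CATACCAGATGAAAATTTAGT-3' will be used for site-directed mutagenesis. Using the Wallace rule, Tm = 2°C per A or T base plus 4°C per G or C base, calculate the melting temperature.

Base counts: A=9, G=3, C=3, T=6
So N_AT = 15 and N_GC = 6.
Tm = 4·6 + 2·15 = 24 + 30 = 54°C

54°C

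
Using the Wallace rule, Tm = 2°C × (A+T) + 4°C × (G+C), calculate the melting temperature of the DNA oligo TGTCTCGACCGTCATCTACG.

Scanning the sequence gives A=3, C=7, G=4, T=6.
So N_AT = 9 and N_GC = 11.
Tm = 4·11 + 2·9 = 44 + 18 = 62°C

62°C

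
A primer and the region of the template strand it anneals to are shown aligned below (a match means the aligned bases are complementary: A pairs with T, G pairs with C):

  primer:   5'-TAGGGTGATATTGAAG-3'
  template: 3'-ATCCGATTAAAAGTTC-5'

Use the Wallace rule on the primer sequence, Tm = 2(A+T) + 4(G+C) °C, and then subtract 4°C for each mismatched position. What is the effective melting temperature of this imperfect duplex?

28°C

Primer base counts: A=5, T=5, G=6, C=0 → A+T=10, G+C=6
Perfect-match Tm = 2(10) + 4(6) = 20 + 24 = 44°C
Mismatches (positions where the bases are not complementary): 4 (at positions 5, 7, 10, 13)
Effective Tm = 44 − 4×4 = 44 − 16 = 28°C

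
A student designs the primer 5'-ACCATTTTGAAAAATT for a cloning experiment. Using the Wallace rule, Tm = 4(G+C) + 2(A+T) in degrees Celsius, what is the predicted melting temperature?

Scanning the sequence gives G=1, C=2, A=7, T=6.
So N_AT = 13 and N_GC = 3.
Tm = 2(13) + 4(3) = 26 + 12 = 38°C

38°C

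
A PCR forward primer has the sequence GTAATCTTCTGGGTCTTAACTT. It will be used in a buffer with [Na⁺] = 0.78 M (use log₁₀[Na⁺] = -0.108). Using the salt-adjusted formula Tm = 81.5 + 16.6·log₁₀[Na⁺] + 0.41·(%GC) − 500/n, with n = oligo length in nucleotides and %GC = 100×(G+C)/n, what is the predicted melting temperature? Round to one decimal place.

Length n = 22. G=4, C=4, T=10, A=4
G+C = 8, so %GC = 8/22 × 100 = 36.364%
Salt term: 16.6 × (-0.108) = -1.793
GC term: 0.41 × 36.364 = 14.909; length term: −500/22 = −22.727
Tm = 81.5 + (-1.793) + 14.909 − 22.727 = 71.889 → 71.9°C

71.9°C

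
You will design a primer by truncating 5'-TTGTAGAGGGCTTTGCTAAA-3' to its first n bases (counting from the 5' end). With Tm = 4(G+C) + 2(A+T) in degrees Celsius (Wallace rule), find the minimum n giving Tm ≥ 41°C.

n = 15

First 14 bases: TTGTAGAGGGCTTT → Tm = 40°C (< 41°C)
First 15 bases: TTGTAGAGGGCTTTG → Tm = 44°C (≥ 41°C)
Since every base adds ≥2°C, Tm only increases with n, so the threshold is first crossed at n = 15.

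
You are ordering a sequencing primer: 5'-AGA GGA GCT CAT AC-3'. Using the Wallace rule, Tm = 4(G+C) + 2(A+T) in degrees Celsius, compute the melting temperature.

42°C

Scanning the sequence gives T=2, G=4, C=3, A=5.
A+T = 7, G+C = 7
Tm = 2(7) + 4(7) = 14 + 28 = 42°C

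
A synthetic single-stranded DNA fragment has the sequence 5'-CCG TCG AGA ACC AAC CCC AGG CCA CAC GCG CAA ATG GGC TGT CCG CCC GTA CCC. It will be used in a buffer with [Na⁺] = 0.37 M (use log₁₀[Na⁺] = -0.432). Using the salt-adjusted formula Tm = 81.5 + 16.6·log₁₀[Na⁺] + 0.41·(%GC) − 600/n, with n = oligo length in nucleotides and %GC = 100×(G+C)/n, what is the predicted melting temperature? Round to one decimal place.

91.3°C

Length n = 54. Counting bases: T=5, A=12, C=24, G=13
G+C = 37, so %GC = 37/54 × 100 = 68.519%
Salt term: 16.6 × (-0.432) = -7.171
GC term: 0.41 × 68.519 = 28.093; length term: −600/54 = −11.111
Tm = 81.5 + (-7.171) + 28.093 − 11.111 = 91.311 → 91.3°C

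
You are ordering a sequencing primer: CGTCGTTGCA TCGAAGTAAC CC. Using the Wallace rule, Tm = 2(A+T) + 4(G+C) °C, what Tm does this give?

Counting bases: A=5, G=5, T=5, C=7
So N_AT = 10 and N_GC = 12.
Tm = 2(10) + 4(12) = 20 + 48 = 68°C

68°C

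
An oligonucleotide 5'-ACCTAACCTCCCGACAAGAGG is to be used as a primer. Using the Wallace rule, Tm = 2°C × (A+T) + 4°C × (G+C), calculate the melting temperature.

66°C

Base counts: G=4, A=7, C=8, T=2
So N_AT = 9 and N_GC = 12.
Tm = 4·12 + 2·9 = 48 + 18 = 66°C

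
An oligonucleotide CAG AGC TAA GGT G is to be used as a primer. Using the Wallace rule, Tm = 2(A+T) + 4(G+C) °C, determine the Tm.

Counting bases: C=2, A=4, T=2, G=5
AT pairs contribute 6, GC pairs contribute 7.
Tm = 2(6) + 4(7) = 12 + 28 = 40°C

40°C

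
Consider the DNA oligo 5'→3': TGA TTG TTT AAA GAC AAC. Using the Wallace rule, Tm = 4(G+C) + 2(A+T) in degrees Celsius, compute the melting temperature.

A=7, T=6, G=3, C=2
A+T = 13, G+C = 5
Tm = 2×13 + 4×5 = 46°C

46°C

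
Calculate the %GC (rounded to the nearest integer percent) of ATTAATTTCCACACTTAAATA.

19%

Scanning the sequence gives A=9, C=4, G=0, T=8.
G+C = 0 + 4 = 4 out of 21 bases
%GC = 4/21 × 100 = 19.05% ≈ 19%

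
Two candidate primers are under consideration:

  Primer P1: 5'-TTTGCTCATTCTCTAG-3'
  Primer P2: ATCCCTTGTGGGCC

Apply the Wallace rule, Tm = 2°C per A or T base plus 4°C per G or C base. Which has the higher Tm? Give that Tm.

Primer P1: A+T=10, G+C=6 → Tm = 2(10)+4(6) = 44°C
Primer P2: A+T=5, G+C=9 → Tm = 2(5)+4(9) = 46°C
44°C vs 46°C → primer P2 is higher.

Primer P2, 46°C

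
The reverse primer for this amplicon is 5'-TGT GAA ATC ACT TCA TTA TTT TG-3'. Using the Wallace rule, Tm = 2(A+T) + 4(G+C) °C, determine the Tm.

Counting bases: T=11, C=3, G=3, A=6
So N_AT = 17 and N_GC = 6.
Tm = 2(17) + 4(6) = 34 + 24 = 58°C

58°C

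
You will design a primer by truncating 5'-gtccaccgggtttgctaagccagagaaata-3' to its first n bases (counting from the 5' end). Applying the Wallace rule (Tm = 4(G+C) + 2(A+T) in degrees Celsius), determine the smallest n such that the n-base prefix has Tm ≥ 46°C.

First 13 bases: GTCCACCGGGTTT → Tm = 42°C (< 46°C)
First 14 bases: GTCCACCGGGTTTG → Tm = 46°C (≥ 46°C)
Since every base adds ≥2°C, Tm only increases with n, so the threshold is first crossed at n = 14.

n = 14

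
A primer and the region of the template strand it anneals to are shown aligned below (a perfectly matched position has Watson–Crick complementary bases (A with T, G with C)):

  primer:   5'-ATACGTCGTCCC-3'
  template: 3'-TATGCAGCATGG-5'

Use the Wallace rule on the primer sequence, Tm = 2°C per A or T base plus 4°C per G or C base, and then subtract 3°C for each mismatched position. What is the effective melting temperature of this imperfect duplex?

Primer base counts: A=2, T=3, G=2, C=5 → A+T=5, G+C=7
Perfect-match Tm = 2(5) + 4(7) = 10 + 28 = 38°C
Mismatches (positions where the bases are not complementary): 1 (at position 10)
Effective Tm = 38 − 1×3 = 38 − 3 = 35°C

35°C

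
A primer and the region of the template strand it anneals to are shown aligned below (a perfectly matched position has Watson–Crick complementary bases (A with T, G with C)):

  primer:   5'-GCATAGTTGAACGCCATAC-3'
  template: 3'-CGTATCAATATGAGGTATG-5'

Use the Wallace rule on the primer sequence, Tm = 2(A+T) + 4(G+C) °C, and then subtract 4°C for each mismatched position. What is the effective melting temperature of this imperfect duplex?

44°C

Primer base counts: A=6, T=4, G=4, C=5 → A+T=10, G+C=9
Perfect-match Tm = 2(10) + 4(9) = 20 + 36 = 56°C
Mismatches (positions where the bases are not complementary): 3 (at positions 9, 10, 13)
Effective Tm = 56 − 3×4 = 56 − 12 = 44°C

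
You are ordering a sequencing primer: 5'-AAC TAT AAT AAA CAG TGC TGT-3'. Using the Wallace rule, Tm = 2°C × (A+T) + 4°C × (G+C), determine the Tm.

54°C

Base counts: T=6, G=3, A=9, C=3
So N_AT = 15 and N_GC = 6.
Tm = 4·6 + 2·15 = 24 + 30 = 54°C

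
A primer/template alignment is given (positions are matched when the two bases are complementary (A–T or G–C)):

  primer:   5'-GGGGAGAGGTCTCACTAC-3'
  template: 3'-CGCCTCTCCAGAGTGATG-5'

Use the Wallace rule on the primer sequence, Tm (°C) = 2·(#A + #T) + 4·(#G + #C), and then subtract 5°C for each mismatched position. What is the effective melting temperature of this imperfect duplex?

Primer base counts: A=4, T=3, G=7, C=4 → A+T=7, G+C=11
Perfect-match Tm = 2(7) + 4(11) = 14 + 44 = 58°C
Mismatches (positions where the bases are not complementary): 1 (at position 2)
Effective Tm = 58 − 1×5 = 58 − 5 = 53°C

53°C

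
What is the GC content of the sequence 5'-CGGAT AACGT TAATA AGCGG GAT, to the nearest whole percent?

A=8, G=7, C=3, T=5
G+C = 7 + 3 = 10 out of 23 bases
%GC = 10/23 × 100 = 43.48% ≈ 43%

43%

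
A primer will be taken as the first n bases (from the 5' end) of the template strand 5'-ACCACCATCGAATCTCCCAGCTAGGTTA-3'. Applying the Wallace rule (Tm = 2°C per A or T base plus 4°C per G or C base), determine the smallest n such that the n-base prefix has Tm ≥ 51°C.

First 16 bases: ACCACCATCGAATCTC → Tm = 48°C (< 51°C)
First 17 bases: ACCACCATCGAATCTCC → Tm = 52°C (≥ 51°C)
Since every base adds ≥2°C, Tm only increases with n, so the threshold is first crossed at n = 17.

n = 17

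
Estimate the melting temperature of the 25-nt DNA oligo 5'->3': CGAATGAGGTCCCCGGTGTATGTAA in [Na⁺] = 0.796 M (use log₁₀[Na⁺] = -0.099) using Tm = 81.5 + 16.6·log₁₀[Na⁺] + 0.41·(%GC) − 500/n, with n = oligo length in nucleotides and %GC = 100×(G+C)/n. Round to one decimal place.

81.2°C

Length n = 25. Base counts: C=5, G=8, T=6, A=6
G+C = 13, so %GC = 13/25 × 100 = 52%
Salt term: 16.6 × (-0.099) = -1.643
GC term: 0.41 × 52 = 21.32; length term: −500/25 = −20
Tm = 81.5 + (-1.643) + 21.32 − 20 = 81.177 → 81.2°C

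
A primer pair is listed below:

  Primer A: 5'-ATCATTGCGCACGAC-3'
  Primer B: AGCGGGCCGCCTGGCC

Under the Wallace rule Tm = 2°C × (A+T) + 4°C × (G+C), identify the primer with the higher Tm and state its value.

Primer B, 60°C

Primer A: A+T=7, G+C=8 → Tm = 2(7)+4(8) = 46°C
Primer B: A+T=2, G+C=14 → Tm = 2(2)+4(14) = 60°C
46°C vs 60°C → primer B is higher.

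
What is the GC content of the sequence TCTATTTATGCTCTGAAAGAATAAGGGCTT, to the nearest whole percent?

33%

T=11, G=6, C=4, A=9
G+C = 6 + 4 = 10 out of 30 bases
%GC = 10/30 × 100 = 33.33% ≈ 33%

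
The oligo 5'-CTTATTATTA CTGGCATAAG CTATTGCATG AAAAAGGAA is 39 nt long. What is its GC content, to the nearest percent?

Counting bases: C=5, T=12, A=15, G=7
G+C = 7 + 5 = 12 out of 39 bases
%GC = 12/39 × 100 = 30.77% ≈ 31%

31%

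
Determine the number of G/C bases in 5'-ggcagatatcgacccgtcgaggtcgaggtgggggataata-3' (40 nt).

Base counts: T=7, G=16, A=10, C=7
G+C = 16 + 7 = 23

23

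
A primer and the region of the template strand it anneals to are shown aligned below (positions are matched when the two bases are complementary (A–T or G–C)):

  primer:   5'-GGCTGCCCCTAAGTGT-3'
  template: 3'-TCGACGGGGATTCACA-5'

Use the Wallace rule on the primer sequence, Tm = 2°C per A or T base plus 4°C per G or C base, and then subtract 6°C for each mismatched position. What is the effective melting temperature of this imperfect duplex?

46°C

Primer base counts: A=2, T=4, G=5, C=5 → A+T=6, G+C=10
Perfect-match Tm = 2(6) + 4(10) = 12 + 40 = 52°C
Mismatches (positions where the bases are not complementary): 1 (at position 1)
Effective Tm = 52 − 1×6 = 52 − 6 = 46°C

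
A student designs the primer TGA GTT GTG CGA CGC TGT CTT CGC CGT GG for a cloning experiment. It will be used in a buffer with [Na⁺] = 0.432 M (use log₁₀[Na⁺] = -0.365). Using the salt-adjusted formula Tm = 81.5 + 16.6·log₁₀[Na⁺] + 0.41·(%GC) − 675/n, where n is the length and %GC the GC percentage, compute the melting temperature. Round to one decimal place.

Length n = 29. Base counts: C=7, T=9, A=2, G=11
G+C = 18, so %GC = 18/29 × 100 = 62.069%
Salt term: 16.6 × (-0.365) = -6.059
GC term: 0.41 × 62.069 = 25.448; length term: −675/29 = −23.276
Tm = 81.5 + (-6.059) + 25.448 − 23.276 = 77.613 → 77.6°C

77.6°C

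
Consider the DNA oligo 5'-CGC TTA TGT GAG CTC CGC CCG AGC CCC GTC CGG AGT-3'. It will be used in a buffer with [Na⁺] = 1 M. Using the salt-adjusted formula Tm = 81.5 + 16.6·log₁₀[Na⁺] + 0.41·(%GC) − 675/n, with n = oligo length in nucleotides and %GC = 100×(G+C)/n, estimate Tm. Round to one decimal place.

Length n = 36. C=14, G=11, T=7, A=4
G+C = 25, so %GC = 25/36 × 100 = 69.444%
Salt term: 16.6 × (0) = 0
GC term: 0.41 × 69.444 = 28.472; length term: −675/36 = −18.75
Tm = 81.5 + (0) + 28.472 − 18.75 = 91.222 → 91.2°C

91.2°C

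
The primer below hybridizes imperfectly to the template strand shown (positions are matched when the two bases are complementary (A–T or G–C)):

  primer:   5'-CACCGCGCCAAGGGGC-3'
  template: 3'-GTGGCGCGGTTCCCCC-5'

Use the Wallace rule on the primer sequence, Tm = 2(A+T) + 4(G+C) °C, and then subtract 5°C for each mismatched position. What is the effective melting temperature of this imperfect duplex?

53°C

Primer base counts: A=3, T=0, G=6, C=7 → A+T=3, G+C=13
Perfect-match Tm = 2(3) + 4(13) = 6 + 52 = 58°C
Mismatches (positions where the bases are not complementary): 1 (at position 16)
Effective Tm = 58 − 1×5 = 58 − 5 = 53°C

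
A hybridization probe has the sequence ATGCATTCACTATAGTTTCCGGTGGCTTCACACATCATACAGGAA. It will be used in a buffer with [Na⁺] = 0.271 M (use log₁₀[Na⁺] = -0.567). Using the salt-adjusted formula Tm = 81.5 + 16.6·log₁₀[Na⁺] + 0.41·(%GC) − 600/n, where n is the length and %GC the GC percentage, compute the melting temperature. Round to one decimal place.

Length n = 45. Base counts: G=8, A=13, C=11, T=13
G+C = 19, so %GC = 19/45 × 100 = 42.222%
Salt term: 16.6 × (-0.567) = -9.412
GC term: 0.41 × 42.222 = 17.311; length term: −600/45 = −13.333
Tm = 81.5 + (-9.412) + 17.311 − 13.333 = 76.066 → 76.1°C

76.1°C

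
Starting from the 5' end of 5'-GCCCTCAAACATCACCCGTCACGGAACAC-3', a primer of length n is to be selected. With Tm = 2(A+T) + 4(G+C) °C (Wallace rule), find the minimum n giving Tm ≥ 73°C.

n = 23

First 22 bases: GCCCTCAAACATCACCCGTCAC → Tm = 70°C (< 73°C)
First 23 bases: GCCCTCAAACATCACCCGTCACG → Tm = 74°C (≥ 73°C)
Each additional base adds 2°C (A/T) or 4°C (G/C), so Tm is non-decreasing in n; n = 23 is the first length to reach 73°C.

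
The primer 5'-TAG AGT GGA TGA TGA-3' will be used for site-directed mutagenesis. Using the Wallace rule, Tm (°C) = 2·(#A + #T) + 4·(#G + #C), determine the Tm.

42°C

T=4, C=0, G=6, A=5
So N_AT = 9 and N_GC = 6.
Tm = 2×9 + 4×6 = 42°C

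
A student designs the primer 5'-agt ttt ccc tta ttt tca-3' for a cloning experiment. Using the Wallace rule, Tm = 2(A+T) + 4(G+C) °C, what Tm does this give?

46°C

Base counts: T=10, G=1, A=3, C=4
So N_AT = 13 and N_GC = 5.
Tm = 2(13) + 4(5) = 26 + 20 = 46°C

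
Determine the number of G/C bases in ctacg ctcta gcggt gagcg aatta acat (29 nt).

Base counts: A=8, T=7, G=7, C=7
Total G or C: 7 + 7 = 14

14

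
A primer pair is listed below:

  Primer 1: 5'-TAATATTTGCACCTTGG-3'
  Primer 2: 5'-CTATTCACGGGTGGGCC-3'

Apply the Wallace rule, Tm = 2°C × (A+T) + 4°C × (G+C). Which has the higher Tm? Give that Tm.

Primer 1: A+T=11, G+C=6 → Tm = 2(11)+4(6) = 46°C
Primer 2: A+T=6, G+C=11 → Tm = 2(6)+4(11) = 56°C
46°C vs 56°C → primer 2 is higher.

Primer 2, 56°C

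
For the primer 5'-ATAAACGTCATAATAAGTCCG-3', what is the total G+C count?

7

Counting bases: C=4, A=9, T=5, G=3
G+C = 3 + 4 = 7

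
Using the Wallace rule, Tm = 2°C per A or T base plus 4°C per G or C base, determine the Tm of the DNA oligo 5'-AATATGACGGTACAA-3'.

Counting bases: C=2, A=7, T=3, G=3
AT pairs contribute 10, GC pairs contribute 5.
Tm = 2×10 + 4×5 = 40°C

40°C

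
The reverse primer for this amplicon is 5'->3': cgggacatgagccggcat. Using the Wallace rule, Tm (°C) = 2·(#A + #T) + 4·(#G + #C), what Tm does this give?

60°C

Scanning the sequence gives C=5, T=2, A=4, G=7.
AT pairs contribute 6, GC pairs contribute 12.
Tm = 4·12 + 2·6 = 48 + 12 = 60°C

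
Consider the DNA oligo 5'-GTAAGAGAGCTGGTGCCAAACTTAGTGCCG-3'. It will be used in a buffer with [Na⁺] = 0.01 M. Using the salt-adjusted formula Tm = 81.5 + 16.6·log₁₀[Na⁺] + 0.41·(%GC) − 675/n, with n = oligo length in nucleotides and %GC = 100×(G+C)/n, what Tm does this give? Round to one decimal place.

47.7°C

Length n = 30. Base counts: A=8, C=6, G=10, T=6
G+C = 16, so %GC = 16/30 × 100 = 53.333%
Salt term: 16.6 × (-2) = -33.2
GC term: 0.41 × 53.333 = 21.867; length term: −675/30 = −22.5
Tm = 81.5 + (-33.2) + 21.867 − 22.5 = 47.667 → 47.7°C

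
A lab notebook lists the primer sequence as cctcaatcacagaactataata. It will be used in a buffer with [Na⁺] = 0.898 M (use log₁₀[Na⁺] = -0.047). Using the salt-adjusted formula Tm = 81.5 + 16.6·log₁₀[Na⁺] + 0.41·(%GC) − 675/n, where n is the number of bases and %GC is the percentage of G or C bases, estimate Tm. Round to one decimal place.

Length n = 22. Base counts: T=5, A=10, G=1, C=6
G+C = 7, so %GC = 7/22 × 100 = 31.818%
Salt term: 16.6 × (-0.047) = -0.78
GC term: 0.41 × 31.818 = 13.045; length term: −675/22 = −30.682
Tm = 81.5 + (-0.78) + 13.045 − 30.682 = 63.083 → 63.1°C

63.1°C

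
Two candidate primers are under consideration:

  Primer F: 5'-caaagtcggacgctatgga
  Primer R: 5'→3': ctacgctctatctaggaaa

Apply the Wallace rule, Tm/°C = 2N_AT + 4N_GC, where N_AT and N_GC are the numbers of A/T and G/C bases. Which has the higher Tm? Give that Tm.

Primer F, 58°C

Primer F: A+T=9, G+C=10 → Tm = 2(9)+4(10) = 58°C
Primer R: A+T=11, G+C=8 → Tm = 2(11)+4(8) = 54°C
58°C vs 54°C → primer F is higher.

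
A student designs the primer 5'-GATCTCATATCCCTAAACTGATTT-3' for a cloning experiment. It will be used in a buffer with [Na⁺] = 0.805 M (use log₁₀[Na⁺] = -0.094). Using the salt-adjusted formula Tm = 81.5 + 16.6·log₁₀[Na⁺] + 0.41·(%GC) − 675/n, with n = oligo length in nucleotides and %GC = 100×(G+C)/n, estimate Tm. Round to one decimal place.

65.5°C

Length n = 24. G=2, C=6, T=9, A=7
G+C = 8, so %GC = 8/24 × 100 = 33.333%
Salt term: 16.6 × (-0.094) = -1.56
GC term: 0.41 × 33.333 = 13.667; length term: −675/24 = −28.125
Tm = 81.5 + (-1.56) + 13.667 − 28.125 = 65.482 → 65.5°C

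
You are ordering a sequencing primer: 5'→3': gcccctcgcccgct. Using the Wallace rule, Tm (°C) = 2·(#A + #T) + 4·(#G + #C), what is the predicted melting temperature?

A=0, G=3, T=2, C=9
So N_AT = 2 and N_GC = 12.
Tm = 2×2 + 4×12 = 52°C

52°C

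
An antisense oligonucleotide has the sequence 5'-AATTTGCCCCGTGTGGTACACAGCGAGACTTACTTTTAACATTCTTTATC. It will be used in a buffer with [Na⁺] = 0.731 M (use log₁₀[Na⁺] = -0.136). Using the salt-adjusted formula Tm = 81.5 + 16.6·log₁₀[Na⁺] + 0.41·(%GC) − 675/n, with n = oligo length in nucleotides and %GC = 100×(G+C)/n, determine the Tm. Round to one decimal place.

82.1°C

Length n = 50. Base counts: T=18, A=12, G=8, C=12
G+C = 20, so %GC = 20/50 × 100 = 40%
Salt term: 16.6 × (-0.136) = -2.258
GC term: 0.41 × 40 = 16.4; length term: −675/50 = −13.5
Tm = 81.5 + (-2.258) + 16.4 − 13.5 = 82.142 → 82.1°C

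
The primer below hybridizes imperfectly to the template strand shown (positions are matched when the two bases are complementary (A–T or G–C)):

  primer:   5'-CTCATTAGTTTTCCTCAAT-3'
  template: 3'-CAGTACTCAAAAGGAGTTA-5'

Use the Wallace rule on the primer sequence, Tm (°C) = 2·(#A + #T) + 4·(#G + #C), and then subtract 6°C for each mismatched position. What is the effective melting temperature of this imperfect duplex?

Primer base counts: A=4, T=9, G=1, C=5 → A+T=13, G+C=6
Perfect-match Tm = 2(13) + 4(6) = 26 + 24 = 50°C
Mismatches (positions where the bases are not complementary): 2 (at positions 1, 6)
Effective Tm = 50 − 2×6 = 50 − 12 = 38°C

38°C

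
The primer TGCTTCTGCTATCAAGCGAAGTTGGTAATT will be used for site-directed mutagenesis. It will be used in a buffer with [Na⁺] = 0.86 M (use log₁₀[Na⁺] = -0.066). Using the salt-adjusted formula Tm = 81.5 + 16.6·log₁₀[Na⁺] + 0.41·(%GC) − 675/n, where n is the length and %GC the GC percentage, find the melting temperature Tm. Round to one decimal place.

Length n = 30. Scanning the sequence gives T=11, A=7, C=5, G=7.
G+C = 12, so %GC = 12/30 × 100 = 40%
Salt term: 16.6 × (-0.066) = -1.096
GC term: 0.41 × 40 = 16.4; length term: −675/30 = −22.5
Tm = 81.5 + (-1.096) + 16.4 − 22.5 = 74.304 → 74.3°C

74.3°C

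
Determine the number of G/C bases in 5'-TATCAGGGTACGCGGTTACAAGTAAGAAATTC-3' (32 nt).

13

C=5, A=11, G=8, T=8
G+C = 8 + 5 = 13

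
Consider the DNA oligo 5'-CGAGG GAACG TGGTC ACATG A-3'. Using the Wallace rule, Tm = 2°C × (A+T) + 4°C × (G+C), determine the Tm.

T=3, G=8, C=4, A=6
A+T = 9, G+C = 12
Tm = 2×9 + 4×12 = 66°C

66°C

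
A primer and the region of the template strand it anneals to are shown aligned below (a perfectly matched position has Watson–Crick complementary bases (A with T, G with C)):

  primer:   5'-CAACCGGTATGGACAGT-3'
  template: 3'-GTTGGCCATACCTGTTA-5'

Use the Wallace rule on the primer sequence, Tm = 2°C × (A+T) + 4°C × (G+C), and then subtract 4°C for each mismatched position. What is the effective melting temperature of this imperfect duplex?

Primer base counts: A=5, T=3, G=5, C=4 → A+T=8, G+C=9
Perfect-match Tm = 2(8) + 4(9) = 16 + 36 = 52°C
Mismatches (positions where the bases are not complementary): 1 (at position 16)
Effective Tm = 52 − 1×4 = 52 − 4 = 48°C

48°C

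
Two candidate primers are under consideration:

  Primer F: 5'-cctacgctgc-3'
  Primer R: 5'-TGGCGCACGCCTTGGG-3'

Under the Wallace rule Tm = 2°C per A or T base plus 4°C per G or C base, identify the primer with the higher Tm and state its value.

Primer F: A+T=3, G+C=7 → Tm = 2(3)+4(7) = 34°C
Primer R: A+T=4, G+C=12 → Tm = 2(4)+4(12) = 56°C
34°C vs 56°C → primer R is higher.

Primer R, 56°C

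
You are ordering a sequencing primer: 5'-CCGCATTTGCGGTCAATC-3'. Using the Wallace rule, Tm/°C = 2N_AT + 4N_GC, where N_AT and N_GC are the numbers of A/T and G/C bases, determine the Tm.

56°C

Counting bases: T=5, G=4, A=3, C=6
So N_AT = 8 and N_GC = 10.
Tm = 2(8) + 4(10) = 16 + 40 = 56°C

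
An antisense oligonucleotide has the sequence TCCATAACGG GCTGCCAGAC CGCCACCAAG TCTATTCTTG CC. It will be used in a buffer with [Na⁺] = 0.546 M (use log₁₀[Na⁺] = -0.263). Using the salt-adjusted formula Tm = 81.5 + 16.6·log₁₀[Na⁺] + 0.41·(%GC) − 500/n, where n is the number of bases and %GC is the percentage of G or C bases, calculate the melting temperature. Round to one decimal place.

Length n = 42. Base counts: A=9, T=9, G=8, C=16
G+C = 24, so %GC = 24/42 × 100 = 57.143%
Salt term: 16.6 × (-0.263) = -4.366
GC term: 0.41 × 57.143 = 23.429; length term: −500/42 = −11.905
Tm = 81.5 + (-4.366) + 23.429 − 11.905 = 88.658 → 88.7°C

88.7°C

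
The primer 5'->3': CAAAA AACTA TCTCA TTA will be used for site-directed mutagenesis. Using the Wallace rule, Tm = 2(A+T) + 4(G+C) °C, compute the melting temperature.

A=9, G=0, C=4, T=5
So N_AT = 14 and N_GC = 4.
Tm = 2(14) + 4(4) = 28 + 16 = 44°C

44°C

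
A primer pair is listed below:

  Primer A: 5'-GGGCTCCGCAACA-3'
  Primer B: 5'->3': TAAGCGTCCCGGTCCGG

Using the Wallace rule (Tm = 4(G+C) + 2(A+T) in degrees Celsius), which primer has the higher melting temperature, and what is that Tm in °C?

Primer A: A+T=4, G+C=9 → Tm = 2(4)+4(9) = 44°C
Primer B: A+T=5, G+C=12 → Tm = 2(5)+4(12) = 58°C
44°C vs 58°C → primer B is higher.

Primer B, 58°C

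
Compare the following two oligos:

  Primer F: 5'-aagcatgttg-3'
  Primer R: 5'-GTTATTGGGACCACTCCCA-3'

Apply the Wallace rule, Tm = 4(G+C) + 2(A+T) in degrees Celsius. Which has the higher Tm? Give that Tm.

Primer R, 58°C

Primer F: A+T=6, G+C=4 → Tm = 2(6)+4(4) = 28°C
Primer R: A+T=9, G+C=10 → Tm = 2(9)+4(10) = 58°C
28°C vs 58°C → primer R is higher.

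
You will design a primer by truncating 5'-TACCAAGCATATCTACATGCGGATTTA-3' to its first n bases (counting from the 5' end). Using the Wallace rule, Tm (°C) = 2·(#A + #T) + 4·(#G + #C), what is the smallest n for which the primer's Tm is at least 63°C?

First 21 bases: TACCAAGCATATCTACATGCG → Tm = 60°C (< 63°C)
First 22 bases: TACCAAGCATATCTACATGCGG → Tm = 64°C (≥ 63°C)
Each additional base adds 2°C (A/T) or 4°C (G/C), so Tm is non-decreasing in n; n = 22 is the first length to reach 63°C.

n = 22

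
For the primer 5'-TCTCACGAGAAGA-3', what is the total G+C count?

Counting bases: G=3, T=2, C=3, A=5
G+C = 3 + 3 = 6

6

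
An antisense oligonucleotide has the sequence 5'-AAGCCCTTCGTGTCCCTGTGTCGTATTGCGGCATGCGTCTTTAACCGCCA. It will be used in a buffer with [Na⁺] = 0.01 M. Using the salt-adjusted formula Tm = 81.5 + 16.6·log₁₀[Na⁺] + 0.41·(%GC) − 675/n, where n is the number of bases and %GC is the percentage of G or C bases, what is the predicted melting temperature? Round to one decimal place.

57.8°C

Length n = 50. Counting bases: T=15, C=16, A=7, G=12
G+C = 28, so %GC = 28/50 × 100 = 56%
Salt term: 16.6 × (-2) = -33.2
GC term: 0.41 × 56 = 22.96; length term: −675/50 = −13.5
Tm = 81.5 + (-33.2) + 22.96 − 13.5 = 57.76 → 57.8°C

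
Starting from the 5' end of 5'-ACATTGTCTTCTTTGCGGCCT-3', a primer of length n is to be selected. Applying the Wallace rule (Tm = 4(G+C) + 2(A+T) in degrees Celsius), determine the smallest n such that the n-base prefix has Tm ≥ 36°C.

First 13 bases: ACATTGTCTTCTT → Tm = 34°C (< 36°C)
First 14 bases: ACATTGTCTTCTTT → Tm = 36°C (≥ 36°C)
Since every base adds ≥2°C, Tm only increases with n, so the threshold is first crossed at n = 14.

n = 14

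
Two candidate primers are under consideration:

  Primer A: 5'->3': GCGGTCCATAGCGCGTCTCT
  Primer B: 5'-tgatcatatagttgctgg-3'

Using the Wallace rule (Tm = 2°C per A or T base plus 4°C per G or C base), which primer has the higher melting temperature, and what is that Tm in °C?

Primer A, 66°C

Primer A: A+T=7, G+C=13 → Tm = 2(7)+4(13) = 66°C
Primer B: A+T=11, G+C=7 → Tm = 2(11)+4(7) = 50°C
66°C vs 50°C → primer A is higher.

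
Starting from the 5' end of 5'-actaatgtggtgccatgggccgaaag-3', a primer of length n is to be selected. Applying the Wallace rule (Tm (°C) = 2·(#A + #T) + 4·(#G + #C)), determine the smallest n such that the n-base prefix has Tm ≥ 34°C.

First 11 bases: ACTAATGTGGT → Tm = 30°C (< 34°C)
First 12 bases: ACTAATGTGGTG → Tm = 34°C (≥ 34°C)
Since every base adds ≥2°C, Tm only increases with n, so the threshold is first crossed at n = 12.

n = 12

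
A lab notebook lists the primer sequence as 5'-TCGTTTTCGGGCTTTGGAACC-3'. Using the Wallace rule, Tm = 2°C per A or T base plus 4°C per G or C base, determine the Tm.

64°C

Scanning the sequence gives G=6, C=5, T=8, A=2.
A+T = 10, G+C = 11
Tm = 2×10 + 4×11 = 64°C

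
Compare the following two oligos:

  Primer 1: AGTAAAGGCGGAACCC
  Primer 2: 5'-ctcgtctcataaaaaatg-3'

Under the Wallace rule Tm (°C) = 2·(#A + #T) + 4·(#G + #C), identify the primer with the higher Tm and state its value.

Primer 1, 50°C

Primer 1: A+T=7, G+C=9 → Tm = 2(7)+4(9) = 50°C
Primer 2: A+T=12, G+C=6 → Tm = 2(12)+4(6) = 48°C
50°C vs 48°C → primer 1 is higher.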